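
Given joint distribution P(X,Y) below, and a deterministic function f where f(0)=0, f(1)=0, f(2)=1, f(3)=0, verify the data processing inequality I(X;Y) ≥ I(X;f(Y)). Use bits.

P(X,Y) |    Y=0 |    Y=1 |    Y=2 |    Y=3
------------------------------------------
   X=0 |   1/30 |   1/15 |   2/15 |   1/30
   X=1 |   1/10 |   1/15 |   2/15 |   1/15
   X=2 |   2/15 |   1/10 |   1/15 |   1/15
I(X;Y) = 0.0710, I(X;f(Y)) = 0.0541, inequality holds: 0.0710 ≥ 0.0541

Data Processing Inequality: For any Markov chain X → Y → Z, we have I(X;Y) ≥ I(X;Z).

Here Z = f(Y) is a deterministic function of Y, forming X → Y → Z.

Original I(X;Y) = 0.0710 bits

After applying f:
P(X,Z) where Z=f(Y):
- P(X,Z=0) = P(X,Y=0) + P(X,Y=1) + P(X,Y=3)
- P(X,Z=1) = P(X,Y=2)

I(X;Z) = I(X;f(Y)) = 0.0541 bits

Verification: 0.0710 ≥ 0.0541 ✓

Information cannot be created by processing; the function f can only lose information about X.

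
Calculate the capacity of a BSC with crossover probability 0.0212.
0.8519 bits

For a binary symmetric channel (BSC) with error probability p:
Capacity C = 1 - H(p) bits per symbol

where H(p) = -p log₂(p) - (1-p) log₂(1-p) is the binary entropy function.

H(0.0212) = 0.1481 bits
C = 1 - 0.1481 = 0.8519 bits per symbol

This means we can reliably transmit up to 0.8519 bits of information per channel use.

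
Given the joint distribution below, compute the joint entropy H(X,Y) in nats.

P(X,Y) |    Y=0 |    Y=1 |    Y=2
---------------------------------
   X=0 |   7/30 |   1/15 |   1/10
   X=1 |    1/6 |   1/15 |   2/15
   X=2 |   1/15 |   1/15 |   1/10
2.0895 nats

Joint entropy is H(X,Y) = -Σ_{x,y} p(x,y) log p(x,y).

Summing over all non-zero entries:
H(X,Y) = -[7/30·log_e(7/30) + 1/15·log_e(1/15) + 1/10·log_e(1/10) + 1/6·log_e(1/6) + 1/15·log_e(1/15) + 2/15·log_e(2/15) + 1/15·log_e(1/15) + 1/15·log_e(1/15) + 1/10·log_e(1/10)]
H(X,Y) = 2.0895 nats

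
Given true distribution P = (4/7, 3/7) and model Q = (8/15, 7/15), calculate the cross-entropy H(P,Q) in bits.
0.9895 bits

Cross-entropy: H(P,Q) = -Σ p(x) log q(x)

Alternatively: H(P,Q) = H(P) + D_KL(P||Q)
H(P) = 0.9852 bits
D_KL(P||Q) = 0.0042 bits

H(P,Q) = 0.9852 + 0.0042 = 0.9895 bits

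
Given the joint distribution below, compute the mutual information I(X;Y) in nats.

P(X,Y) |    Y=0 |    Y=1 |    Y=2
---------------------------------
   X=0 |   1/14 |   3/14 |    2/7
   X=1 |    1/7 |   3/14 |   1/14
0.0707 nats

Mutual information: I(X;Y) = H(X) + H(Y) - H(X,Y)

Marginals:
P(X) = (4/7, 3/7), H(X) = 0.6829 nats
P(Y) = (3/14, 3/7, 5/14), H(Y) = 1.0609 nats

Joint entropy: H(X,Y) = 1.6731 nats

I(X;Y) = 0.6829 + 1.0609 - 1.6731 = 0.0707 nats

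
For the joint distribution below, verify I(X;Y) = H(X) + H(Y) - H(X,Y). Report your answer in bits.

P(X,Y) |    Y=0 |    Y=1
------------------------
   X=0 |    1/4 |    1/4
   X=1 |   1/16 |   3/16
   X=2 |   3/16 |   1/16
I(X;Y) = 0.0944 bits

Mutual information has multiple equivalent forms:
- I(X;Y) = H(X) - H(X|Y)
- I(X;Y) = H(Y) - H(Y|X)
- I(X;Y) = H(X) + H(Y) - H(X,Y)

Computing all quantities:
H(X) = 1.5000, H(Y) = 1.0000, H(X,Y) = 2.4056
H(X|Y) = 1.4056, H(Y|X) = 0.9056

Verification:
H(X) - H(X|Y) = 1.5000 - 1.4056 = 0.0944
H(Y) - H(Y|X) = 1.0000 - 0.9056 = 0.0944
H(X) + H(Y) - H(X,Y) = 1.5000 + 1.0000 - 2.4056 = 0.0944

All forms give I(X;Y) = 0.0944 bits. ✓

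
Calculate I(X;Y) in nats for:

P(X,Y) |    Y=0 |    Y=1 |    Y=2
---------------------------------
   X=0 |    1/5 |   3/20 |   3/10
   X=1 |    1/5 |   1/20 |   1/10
0.0328 nats

Mutual information: I(X;Y) = H(X) + H(Y) - H(X,Y)

Marginals:
P(X) = (13/20, 7/20), H(X) = 0.6474 nats
P(Y) = (2/5, 1/5, 2/5), H(Y) = 1.0549 nats

Joint entropy: H(X,Y) = 1.6696 nats

I(X;Y) = 0.6474 + 1.0549 - 1.6696 = 0.0328 nats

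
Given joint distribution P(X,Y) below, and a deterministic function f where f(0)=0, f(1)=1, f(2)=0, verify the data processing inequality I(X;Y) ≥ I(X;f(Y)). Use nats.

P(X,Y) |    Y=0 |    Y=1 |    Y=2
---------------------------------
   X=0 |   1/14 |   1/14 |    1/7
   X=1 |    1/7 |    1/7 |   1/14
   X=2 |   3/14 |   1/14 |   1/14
I(X;Y) = 0.0658, I(X;f(Y)) = 0.0185, inequality holds: 0.0658 ≥ 0.0185

Data Processing Inequality: For any Markov chain X → Y → Z, we have I(X;Y) ≥ I(X;Z).

Here Z = f(Y) is a deterministic function of Y, forming X → Y → Z.

Original I(X;Y) = 0.0658 nats

After applying f:
P(X,Z) where Z=f(Y):
- P(X,Z=0) = P(X,Y=0) + P(X,Y=2)
- P(X,Z=1) = P(X,Y=1)

I(X;Z) = I(X;f(Y)) = 0.0185 nats

Verification: 0.0658 ≥ 0.0185 ✓

Information cannot be created by processing; the function f can only lose information about X.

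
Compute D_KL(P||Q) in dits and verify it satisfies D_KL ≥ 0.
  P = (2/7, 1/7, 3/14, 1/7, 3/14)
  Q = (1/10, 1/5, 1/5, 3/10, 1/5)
0.0762 dits

KL divergence satisfies the Gibbs inequality: D_KL(P||Q) ≥ 0 for all distributions P, Q.

D_KL(P||Q) = Σ p(x) log(p(x)/q(x))
Term by term:
  x=0: 2/7 × log_10[(2/7)/(1/10)] = 0.1303
  x=1: 1/7 × log_10[(1/7)/(1/5)] = -0.0209
  x=2: 3/14 × log_10[(3/14)/(1/5)] = 0.0064
  x=3: 1/7 × log_10[(1/7)/(3/10)] = -0.0460
  x=4: 3/14 × log_10[(3/14)/(1/5)] = 0.0064
D_KL(P||Q) = 0.0762 dits

D_KL(P||Q) = 0.0762 ≥ 0 ✓

This non-negativity is a fundamental property: relative entropy cannot be negative because it measures how different Q is from P.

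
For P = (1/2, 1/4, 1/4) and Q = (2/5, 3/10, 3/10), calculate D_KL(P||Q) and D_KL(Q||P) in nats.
D_KL(P||Q) = 0.0204, D_KL(Q||P) = 0.0201

KL divergence is not symmetric: D_KL(P||Q) ≠ D_KL(Q||P) in general.

D_KL(P||Q) = 0.0204 nats
D_KL(Q||P) = 0.0201 nats

No, they are not equal!

This asymmetry is why KL divergence is not a true distance metric.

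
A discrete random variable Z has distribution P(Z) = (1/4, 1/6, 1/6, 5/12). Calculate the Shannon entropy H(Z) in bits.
1.8879 bits

Shannon entropy is H(X) = -Σ p(x) log p(x).

For P = (1/4, 1/6, 1/6, 5/12):
H = -1/4 × log_2(1/4) -1/6 × log_2(1/6) -1/6 × log_2(1/6) -5/12 × log_2(5/12)
H = 1.8879 bits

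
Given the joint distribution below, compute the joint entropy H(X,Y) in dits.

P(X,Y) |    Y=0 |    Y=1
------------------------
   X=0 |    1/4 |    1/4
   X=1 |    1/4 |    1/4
0.6021 dits

Joint entropy is H(X,Y) = -Σ_{x,y} p(x,y) log p(x,y).

Summing over all non-zero entries:
H(X,Y) = -[1/4·log_10(1/4) + 1/4·log_10(1/4) + 1/4·log_10(1/4) + 1/4·log_10(1/4)]
H(X,Y) = 0.6021 dits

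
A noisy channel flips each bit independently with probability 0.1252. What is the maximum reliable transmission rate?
0.4559 bits

For a binary symmetric channel (BSC) with error probability p:
Capacity C = 1 - H(p) bits per symbol

where H(p) = -p log₂(p) - (1-p) log₂(1-p) is the binary entropy function.

H(0.1252) = 0.5441 bits
C = 1 - 0.5441 = 0.4559 bits per symbol

This means we can reliably transmit up to 0.4559 bits of information per channel use.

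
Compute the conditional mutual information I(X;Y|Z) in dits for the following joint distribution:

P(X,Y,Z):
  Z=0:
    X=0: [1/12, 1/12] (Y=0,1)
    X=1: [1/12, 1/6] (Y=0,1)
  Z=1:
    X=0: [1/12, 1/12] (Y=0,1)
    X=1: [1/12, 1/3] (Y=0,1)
0.0133 dits

Conditional mutual information: I(X;Y|Z) = H(X|Z) + H(Y|Z) - H(X,Y|Z)

H(Z) = 0.2950
H(X,Z) = 0.5683 → H(X|Z) = 0.2734
H(Y,Z) = 0.5683 → H(Y|Z) = 0.2734
H(X,Y,Z) = 0.8283 → H(X,Y|Z) = 0.5334

I(X;Y|Z) = 0.2734 + 0.2734 - 0.5334 = 0.0133 dits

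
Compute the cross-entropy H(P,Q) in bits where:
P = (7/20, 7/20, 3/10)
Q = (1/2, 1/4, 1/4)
1.6500 bits

Cross-entropy: H(P,Q) = -Σ p(x) log q(x)

Alternatively: H(P,Q) = H(P) + D_KL(P||Q)
H(P) = 1.5813 bits
D_KL(P||Q) = 0.0687 bits

H(P,Q) = 1.5813 + 0.0687 = 1.6500 bits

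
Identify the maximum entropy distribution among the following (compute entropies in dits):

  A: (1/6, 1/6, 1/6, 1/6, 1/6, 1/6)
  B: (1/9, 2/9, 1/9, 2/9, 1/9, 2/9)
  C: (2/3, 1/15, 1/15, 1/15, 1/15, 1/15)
A

For a discrete distribution over n outcomes, entropy is maximized by the uniform distribution.

Computing entropies:
H(A) = 0.7782 dits
H(B) = 0.7536 dits
H(C) = 0.5094 dits

The uniform distribution (where all probabilities equal 1/6) achieves the maximum entropy of log_10(6) = 0.7782 dits.

Distribution A has the highest entropy.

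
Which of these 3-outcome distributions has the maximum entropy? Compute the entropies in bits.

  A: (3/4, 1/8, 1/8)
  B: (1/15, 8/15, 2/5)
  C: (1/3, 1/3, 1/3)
C

For a discrete distribution over n outcomes, entropy is maximized by the uniform distribution.

Computing entropies:
H(A) = 1.0613 bits
H(B) = 1.2729 bits
H(C) = 1.5850 bits

The uniform distribution (where all probabilities equal 1/3) achieves the maximum entropy of log_2(3) = 1.5850 bits.

Distribution C has the highest entropy.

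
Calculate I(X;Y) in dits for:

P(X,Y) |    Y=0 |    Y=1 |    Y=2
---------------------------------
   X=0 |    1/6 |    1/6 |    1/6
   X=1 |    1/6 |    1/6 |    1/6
0.0000 dits

Mutual information: I(X;Y) = H(X) + H(Y) - H(X,Y)

Marginals:
P(X) = (1/2, 1/2), H(X) = 0.3010 dits
P(Y) = (1/3, 1/3, 1/3), H(Y) = 0.4771 dits

Joint entropy: H(X,Y) = 0.7782 dits

I(X;Y) = 0.3010 + 0.4771 - 0.7782 = 0.0000 dits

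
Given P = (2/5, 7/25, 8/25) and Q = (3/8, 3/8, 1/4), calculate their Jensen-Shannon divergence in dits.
0.0025 dits

Jensen-Shannon divergence is:
JSD(P||Q) = 0.5 × D_KL(P||M) + 0.5 × D_KL(Q||M)
where M = 0.5 × (P + Q) is the mixture distribution.

M = 0.5 × (2/5, 7/25, 8/25) + 0.5 × (3/8, 3/8, 1/4) = (0.3875, 0.3275, 0.285)

D_KL(P||M) = 0.0026 dits
D_KL(Q||M) = 0.0025 dits

JSD(P||Q) = 0.5 × 0.0026 + 0.5 × 0.0025 = 0.0025 dits

Unlike KL divergence, JSD is symmetric and bounded: 0 ≤ JSD ≤ log(2).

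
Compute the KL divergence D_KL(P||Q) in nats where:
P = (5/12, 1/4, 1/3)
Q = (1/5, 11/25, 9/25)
0.1388 nats

KL divergence: D_KL(P||Q) = Σ p(x) log(p(x)/q(x))

Computing term by term:
  x=0: 5/12 × log_e[(5/12)/(1/5)] = 5/12 × 0.7340 = 0.3058
  x=1: 1/4 × log_e[(1/4)/(11/25)] = 1/4 × -0.5653 = -0.1413
  x=2: 1/3 × log_e[(1/3)/(9/25)] = 1/3 × -0.0770 = -0.0257

D_KL(P||Q) = 0.1388 nats

Note: KL divergence is always non-negative and equals 0 iff P = Q.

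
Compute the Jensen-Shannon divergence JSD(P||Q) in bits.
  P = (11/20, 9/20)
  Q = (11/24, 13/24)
0.0061 bits

Jensen-Shannon divergence is:
JSD(P||Q) = 0.5 × D_KL(P||M) + 0.5 × D_KL(Q||M)
where M = 0.5 × (P + Q) is the mixture distribution.

M = 0.5 × (11/20, 9/20) + 0.5 × (11/24, 13/24) = (0.504167, 0.495833)

D_KL(P||M) = 0.0061 bits
D_KL(Q||M) = 0.0061 bits

JSD(P||Q) = 0.5 × 0.0061 + 0.5 × 0.0061 = 0.0061 bits

Unlike KL divergence, JSD is symmetric and bounded: 0 ≤ JSD ≤ log(2).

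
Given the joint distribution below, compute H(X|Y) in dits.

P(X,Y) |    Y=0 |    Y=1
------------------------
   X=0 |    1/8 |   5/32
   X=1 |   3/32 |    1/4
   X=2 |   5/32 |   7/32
0.4688 dits

Using the chain rule: H(X|Y) = H(X,Y) - H(Y)

First, compute H(X,Y) = 0.7561 dits

Marginal P(Y) = (3/8, 5/8)
H(Y) = 0.2873 dits

H(X|Y) = H(X,Y) - H(Y) = 0.7561 - 0.2873 = 0.4688 dits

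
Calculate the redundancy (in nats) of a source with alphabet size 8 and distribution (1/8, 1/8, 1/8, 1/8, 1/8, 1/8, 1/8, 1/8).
0.0000 nats

Redundancy measures how far a source is from maximum entropy:
R = H_max - H(X)

Maximum entropy for 8 symbols: H_max = log_e(8) = 2.0794 nats
Actual entropy: H(X) = 2.0794 nats
Redundancy: R = 2.0794 - 2.0794 = 0.0000 nats

This redundancy represents potential for compression: the source could be compressed by 0.0000 nats per symbol.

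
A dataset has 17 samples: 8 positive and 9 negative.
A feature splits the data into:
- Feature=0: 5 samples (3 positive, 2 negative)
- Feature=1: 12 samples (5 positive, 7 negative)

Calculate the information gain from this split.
0.0203 bits

Information Gain = H(Y) - H(Y|Feature)

Before split:
P(positive) = 8/17 = 0.4706
H(Y) = 0.9975 bits

After split:
Feature=0: H = 0.9710 bits (weight = 5/17)
Feature=1: H = 0.9799 bits (weight = 12/17)
H(Y|Feature) = (5/17)×0.9710 + (12/17)×0.9799 = 0.9772 bits

Information Gain = 0.9975 - 0.9772 = 0.0203 bits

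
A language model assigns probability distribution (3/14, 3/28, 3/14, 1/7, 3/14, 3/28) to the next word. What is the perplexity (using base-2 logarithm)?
5.7368

Perplexity is 2^H (or exp(H) for natural log).

First, H = -Σ p log p = 2.5202 bits
Perplexity = 2^2.5202 = 5.7368

Interpretation: The model's uncertainty is equivalent to choosing uniformly among 5.7 options.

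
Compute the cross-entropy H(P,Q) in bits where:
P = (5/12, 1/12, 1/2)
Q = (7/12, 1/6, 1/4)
1.5394 bits

Cross-entropy: H(P,Q) = -Σ p(x) log q(x)

Alternatively: H(P,Q) = H(P) + D_KL(P||Q)
H(P) = 1.3250 bits
D_KL(P||Q) = 0.2144 bits

H(P,Q) = 1.3250 + 0.2144 = 1.5394 bits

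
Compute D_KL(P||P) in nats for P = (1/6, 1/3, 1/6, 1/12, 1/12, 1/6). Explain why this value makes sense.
0.0000 nats

KL divergence satisfies the Gibbs inequality: D_KL(P||Q) ≥ 0 for all distributions P, Q.

D_KL(P||Q) = Σ p(x) log(p(x)/q(x))
Each term is p(x) × log_e(p(x)/p(x)) = p(x) × log_e(1) = 0, so the sum is 0.
D_KL(P||Q) = 0.0000 nats

When P = Q, the KL divergence is exactly 0, as there is no 'divergence' between identical distributions.

This non-negativity is a fundamental property: relative entropy cannot be negative because it measures how different Q is from P.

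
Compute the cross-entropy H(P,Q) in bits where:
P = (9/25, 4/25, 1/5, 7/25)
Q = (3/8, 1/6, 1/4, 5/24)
1.9567 bits

Cross-entropy: H(P,Q) = -Σ p(x) log q(x)

Alternatively: H(P,Q) = H(P) + D_KL(P||Q)
H(P) = 1.9322 bits
D_KL(P||Q) = 0.0244 bits

H(P,Q) = 1.9322 + 0.0244 = 1.9567 bits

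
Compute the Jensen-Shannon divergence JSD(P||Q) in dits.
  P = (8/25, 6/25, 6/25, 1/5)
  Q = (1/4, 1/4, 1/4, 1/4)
0.0016 dits

Jensen-Shannon divergence is:
JSD(P||Q) = 0.5 × D_KL(P||M) + 0.5 × D_KL(Q||M)
where M = 0.5 × (P + Q) is the mixture distribution.

M = 0.5 × (8/25, 6/25, 6/25, 1/5) + 0.5 × (1/4, 1/4, 1/4, 1/4) = (0.285, 0.245, 0.245, 9/40)

D_KL(P||M) = 0.0016 dits
D_KL(Q||M) = 0.0016 dits

JSD(P||Q) = 0.5 × 0.0016 + 0.5 × 0.0016 = 0.0016 dits

Unlike KL divergence, JSD is symmetric and bounded: 0 ≤ JSD ≤ log(2).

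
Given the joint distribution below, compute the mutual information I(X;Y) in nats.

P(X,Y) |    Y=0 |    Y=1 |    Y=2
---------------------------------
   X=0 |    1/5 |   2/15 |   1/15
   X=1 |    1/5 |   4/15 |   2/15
0.0138 nats

Mutual information: I(X;Y) = H(X) + H(Y) - H(X,Y)

Marginals:
P(X) = (2/5, 3/5), H(X) = 0.6730 nats
P(Y) = (2/5, 2/5, 1/5), H(Y) = 1.0549 nats

Joint entropy: H(X,Y) = 1.7141 nats

I(X;Y) = 0.6730 + 1.0549 - 1.7141 = 0.0138 nats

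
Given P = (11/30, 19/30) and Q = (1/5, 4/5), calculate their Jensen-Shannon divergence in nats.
0.0173 nats

Jensen-Shannon divergence is:
JSD(P||Q) = 0.5 × D_KL(P||M) + 0.5 × D_KL(Q||M)
where M = 0.5 × (P + Q) is the mixture distribution.

M = 0.5 × (11/30, 19/30) + 0.5 × (1/5, 4/5) = (0.283333, 0.716667)

D_KL(P||M) = 0.0162 nats
D_KL(Q||M) = 0.0183 nats

JSD(P||Q) = 0.5 × 0.0162 + 0.5 × 0.0183 = 0.0173 nats

Unlike KL divergence, JSD is symmetric and bounded: 0 ≤ JSD ≤ log(2).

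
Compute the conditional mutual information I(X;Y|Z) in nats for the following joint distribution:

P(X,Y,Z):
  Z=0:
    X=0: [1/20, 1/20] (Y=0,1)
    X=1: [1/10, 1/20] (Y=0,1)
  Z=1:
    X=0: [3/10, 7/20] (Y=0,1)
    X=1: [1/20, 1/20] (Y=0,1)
0.0037 nats

Conditional mutual information: I(X;Y|Z) = H(X|Z) + H(Y|Z) - H(X,Y|Z)

H(Z) = 0.5623
H(X,Z) = 1.0251 → H(X|Z) = 0.4628
H(Y,Z) = 1.2488 → H(Y|Z) = 0.6864
H(X,Y,Z) = 1.7078 → H(X,Y|Z) = 1.1455

I(X;Y|Z) = 0.4628 + 0.6864 - 1.1455 = 0.0037 nats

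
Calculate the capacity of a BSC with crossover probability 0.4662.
0.0033 bits

For a binary symmetric channel (BSC) with error probability p:
Capacity C = 1 - H(p) bits per symbol

where H(p) = -p log₂(p) - (1-p) log₂(1-p) is the binary entropy function.

H(0.4662) = 0.9967 bits
C = 1 - 0.9967 = 0.0033 bits per symbol

This means we can reliably transmit up to 0.0033 bits of information per channel use.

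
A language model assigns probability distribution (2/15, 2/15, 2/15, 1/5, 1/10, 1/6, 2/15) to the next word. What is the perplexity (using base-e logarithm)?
6.8578

Perplexity is e^H (or exp(H) for natural log).

First, H = -Σ p log p = 1.9254 nats
Perplexity = e^1.9254 = 6.8578

Interpretation: The model's uncertainty is equivalent to choosing uniformly among 6.9 options.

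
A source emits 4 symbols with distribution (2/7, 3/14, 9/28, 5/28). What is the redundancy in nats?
0.0258 nats

Redundancy measures how far a source is from maximum entropy:
R = H_max - H(X)

Maximum entropy for 4 symbols: H_max = log_e(4) = 1.3863 nats
Actual entropy: H(X) = 1.3605 nats
Redundancy: R = 1.3863 - 1.3605 = 0.0258 nats

This redundancy represents potential for compression: the source could be compressed by 0.0258 nats per symbol.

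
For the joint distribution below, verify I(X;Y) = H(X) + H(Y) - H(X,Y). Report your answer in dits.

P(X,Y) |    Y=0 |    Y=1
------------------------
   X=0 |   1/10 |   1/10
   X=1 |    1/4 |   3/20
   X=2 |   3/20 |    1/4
I(X;Y) = 0.0110 dits

Mutual information has multiple equivalent forms:
- I(X;Y) = H(X) - H(X|Y)
- I(X;Y) = H(Y) - H(Y|X)
- I(X;Y) = H(X) + H(Y) - H(X,Y)

Computing all quantities:
H(X) = 0.4581, H(Y) = 0.3010, H(X,Y) = 0.7482
H(X|Y) = 0.4472, H(Y|X) = 0.2901

Verification:
H(X) - H(X|Y) = 0.4581 - 0.4472 = 0.0110
H(Y) - H(Y|X) = 0.3010 - 0.2901 = 0.0110
H(X) + H(Y) - H(X,Y) = 0.4581 + 0.3010 - 0.7482 = 0.0110

All forms give I(X;Y) = 0.0110 dits. ✓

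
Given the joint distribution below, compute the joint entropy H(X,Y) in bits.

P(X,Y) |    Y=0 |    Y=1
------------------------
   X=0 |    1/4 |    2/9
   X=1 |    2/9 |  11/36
1.9871 bits

Joint entropy is H(X,Y) = -Σ_{x,y} p(x,y) log p(x,y).

Summing over all non-zero entries:
H(X,Y) = -[1/4·log_2(1/4) + 2/9·log_2(2/9) + 2/9·log_2(2/9) + 11/36·log_2(11/36)]
H(X,Y) = 1.9871 bits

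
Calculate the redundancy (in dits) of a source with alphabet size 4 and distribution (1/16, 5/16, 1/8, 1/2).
0.1055 dits

Redundancy measures how far a source is from maximum entropy:
R = H_max - H(X)

Maximum entropy for 4 symbols: H_max = log_10(4) = 0.6021 dits
Actual entropy: H(X) = 0.4965 dits
Redundancy: R = 0.6021 - 0.4965 = 0.1055 dits

This redundancy represents potential for compression: the source could be compressed by 0.1055 dits per symbol.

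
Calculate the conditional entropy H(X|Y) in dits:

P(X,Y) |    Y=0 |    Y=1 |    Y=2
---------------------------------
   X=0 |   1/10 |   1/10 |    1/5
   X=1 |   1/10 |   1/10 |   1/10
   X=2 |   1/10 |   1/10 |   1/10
0.4669 dits

Using the chain rule: H(X|Y) = H(X,Y) - H(Y)

First, compute H(X,Y) = 0.9398 dits

Marginal P(Y) = (3/10, 3/10, 2/5)
H(Y) = 0.4729 dits

H(X|Y) = H(X,Y) - H(Y) = 0.9398 - 0.4729 = 0.4669 dits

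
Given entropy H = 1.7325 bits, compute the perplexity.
3.3230

Perplexity is 2^H (or exp(H) for natural log).

H = 1.7325 bits
Perplexity = 2^1.7325 = 3.3230

Interpretation: The model's uncertainty is equivalent to choosing uniformly among 3.3 options.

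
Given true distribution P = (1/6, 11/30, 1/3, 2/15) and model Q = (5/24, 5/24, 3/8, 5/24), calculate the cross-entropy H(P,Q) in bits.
1.9804 bits

Cross-entropy: H(P,Q) = -Σ p(x) log q(x)

Alternatively: H(P,Q) = H(P) + D_KL(P||Q)
H(P) = 1.8775 bits
D_KL(P||Q) = 0.1029 bits

H(P,Q) = 1.8775 + 0.1029 = 1.9804 bits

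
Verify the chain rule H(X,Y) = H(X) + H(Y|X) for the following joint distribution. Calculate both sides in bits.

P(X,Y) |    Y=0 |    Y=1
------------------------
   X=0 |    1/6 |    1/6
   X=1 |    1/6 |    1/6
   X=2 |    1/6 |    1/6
H(X,Y) = 2.5850, H(X) = 1.5850, H(Y|X) = 1.0000 (all in bits)

Chain rule: H(X,Y) = H(X) + H(Y|X)

Left side — joint entropy directly:
H(X,Y) = -Σ p(x,y) log p(x,y) = 2.5850 bits

Right side — compute H(Y|X) from the conditional distributions:
P(X) = (1/3, 1/3, 1/3), so H(X) = 1.5850 bits
H(Y|X) = Σ_x P(X=x) · H(Y|X=x):
  P(Y|X=0) = (1/2, 1/2), H(Y|X=0) = 1.0000, weight P(X=0) = 1/3
  P(Y|X=1) = (1/2, 1/2), H(Y|X=1) = 1.0000, weight P(X=1) = 1/3
  P(Y|X=2) = (1/2, 1/2), H(Y|X=2) = 1.0000, weight P(X=2) = 1/3
H(Y|X) = 1.0000 bits

H(X) + H(Y|X) = 1.5850 + 1.0000 = 2.5850 bits

Both sides equal 2.5850 bits. ✓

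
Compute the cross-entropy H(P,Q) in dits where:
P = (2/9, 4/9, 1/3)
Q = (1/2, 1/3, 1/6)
0.5383 dits

Cross-entropy: H(P,Q) = -Σ p(x) log q(x)

Alternatively: H(P,Q) = H(P) + D_KL(P||Q)
H(P) = 0.4607 dits
D_KL(P||Q) = 0.0776 dits

H(P,Q) = 0.4607 + 0.0776 = 0.5383 dits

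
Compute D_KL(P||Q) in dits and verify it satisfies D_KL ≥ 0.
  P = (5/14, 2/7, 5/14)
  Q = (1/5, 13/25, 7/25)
0.0534 dits

KL divergence satisfies the Gibbs inequality: D_KL(P||Q) ≥ 0 for all distributions P, Q.

D_KL(P||Q) = Σ p(x) log(p(x)/q(x))
Term by term:
  x=0: 5/14 × log_10[(5/14)/(1/5)] = 0.0899
  x=1: 2/7 × log_10[(2/7)/(13/25)] = -0.0743
  x=2: 5/14 × log_10[(5/14)/(7/25)] = 0.0377
D_KL(P||Q) = 0.0534 dits

D_KL(P||Q) = 0.0534 ≥ 0 ✓

This non-negativity is a fundamental property: relative entropy cannot be negative because it measures how different Q is from P.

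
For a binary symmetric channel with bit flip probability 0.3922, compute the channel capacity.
0.0338 bits

For a binary symmetric channel (BSC) with error probability p:
Capacity C = 1 - H(p) bits per symbol

where H(p) = -p log₂(p) - (1-p) log₂(1-p) is the binary entropy function.

H(0.3922) = 0.9662 bits
C = 1 - 0.9662 = 0.0338 bits per symbol

This means we can reliably transmit up to 0.0338 bits of information per channel use.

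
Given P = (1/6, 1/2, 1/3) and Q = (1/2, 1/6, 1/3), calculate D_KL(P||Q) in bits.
0.5283 bits

KL divergence: D_KL(P||Q) = Σ p(x) log(p(x)/q(x))

Computing term by term:
  x=0: 1/6 × log_2[(1/6)/(1/2)] = 1/6 × -1.5850 = -0.2642
  x=1: 1/2 × log_2[(1/2)/(1/6)] = 1/2 × 1.5850 = 0.7925
  x=2: 1/3 × log_2[(1/3)/(1/3)] = 1/3 × 0.0000 = 0.0000

D_KL(P||Q) = 0.5283 bits

Note: KL divergence is always non-negative and equals 0 iff P = Q.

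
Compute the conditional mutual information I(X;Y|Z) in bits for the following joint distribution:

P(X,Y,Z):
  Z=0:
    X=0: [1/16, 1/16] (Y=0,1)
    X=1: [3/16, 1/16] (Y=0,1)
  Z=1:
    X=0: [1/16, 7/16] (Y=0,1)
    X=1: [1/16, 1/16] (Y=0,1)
0.0710 bits

Conditional mutual information: I(X;Y|Z) = H(X|Z) + H(Y|Z) - H(X,Y|Z)

H(Z) = 0.9544
H(X,Z) = 1.7500 → H(X|Z) = 0.7956
H(Y,Z) = 1.7500 → H(Y|Z) = 0.7956
H(X,Y,Z) = 2.4746 → H(X,Y|Z) = 1.5202

I(X;Y|Z) = 0.7956 + 0.7956 - 1.5202 = 0.0710 bits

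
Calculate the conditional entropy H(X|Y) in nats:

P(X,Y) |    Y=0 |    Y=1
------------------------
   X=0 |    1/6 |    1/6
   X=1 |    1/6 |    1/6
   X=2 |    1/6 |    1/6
1.0986 nats

Using the chain rule: H(X|Y) = H(X,Y) - H(Y)

First, compute H(X,Y) = 1.7918 nats

Marginal P(Y) = (1/2, 1/2)
H(Y) = 0.6931 nats

H(X|Y) = H(X,Y) - H(Y) = 1.7918 - 0.6931 = 1.0986 nats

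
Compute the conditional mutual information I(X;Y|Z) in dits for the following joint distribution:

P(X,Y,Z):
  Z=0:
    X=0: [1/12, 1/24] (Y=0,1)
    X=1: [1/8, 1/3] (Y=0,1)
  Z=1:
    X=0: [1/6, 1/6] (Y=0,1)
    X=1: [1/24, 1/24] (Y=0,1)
0.0139 dits

Conditional mutual information: I(X;Y|Z) = H(X|Z) + H(Y|Z) - H(X,Y|Z)

H(Z) = 0.2950
H(X,Z) = 0.5172 → H(X|Z) = 0.2222
H(Y,Z) = 0.5855 → H(Y|Z) = 0.2905
H(X,Y,Z) = 0.7938 → H(X,Y|Z) = 0.4988

I(X;Y|Z) = 0.2222 + 0.2905 - 0.4988 = 0.0139 dits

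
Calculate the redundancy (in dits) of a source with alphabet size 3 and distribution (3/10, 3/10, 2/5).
0.0042 dits

Redundancy measures how far a source is from maximum entropy:
R = H_max - H(X)

Maximum entropy for 3 symbols: H_max = log_10(3) = 0.4771 dits
Actual entropy: H(X) = 0.4729 dits
Redundancy: R = 0.4771 - 0.4729 = 0.0042 dits

This redundancy represents potential for compression: the source could be compressed by 0.0042 dits per symbol.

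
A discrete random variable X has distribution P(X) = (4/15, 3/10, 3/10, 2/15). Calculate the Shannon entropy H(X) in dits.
0.5835 dits

Shannon entropy is H(X) = -Σ p(x) log p(x).

For P = (4/15, 3/10, 3/10, 2/15):
H = -4/15 × log_10(4/15) -3/10 × log_10(3/10) -3/10 × log_10(3/10) -2/15 × log_10(2/15)
H = 0.5835 dits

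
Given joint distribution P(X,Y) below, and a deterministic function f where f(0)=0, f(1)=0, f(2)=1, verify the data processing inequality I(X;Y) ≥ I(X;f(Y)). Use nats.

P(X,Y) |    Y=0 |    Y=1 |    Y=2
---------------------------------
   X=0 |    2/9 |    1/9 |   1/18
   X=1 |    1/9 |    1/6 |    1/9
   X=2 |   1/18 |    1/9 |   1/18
I(X;Y) = 0.0465, I(X;f(Y)) = 0.0126, inequality holds: 0.0465 ≥ 0.0126

Data Processing Inequality: For any Markov chain X → Y → Z, we have I(X;Y) ≥ I(X;Z).

Here Z = f(Y) is a deterministic function of Y, forming X → Y → Z.

Original I(X;Y) = 0.0465 nats

After applying f:
P(X,Z) where Z=f(Y):
- P(X,Z=0) = P(X,Y=0) + P(X,Y=1)
- P(X,Z=1) = P(X,Y=2)

I(X;Z) = I(X;f(Y)) = 0.0126 nats

Verification: 0.0465 ≥ 0.0126 ✓

Information cannot be created by processing; the function f can only lose information about X.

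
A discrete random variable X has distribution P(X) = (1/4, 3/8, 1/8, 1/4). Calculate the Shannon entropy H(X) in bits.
1.9056 bits

Shannon entropy is H(X) = -Σ p(x) log p(x).

For P = (1/4, 3/8, 1/8, 1/4):
H = -1/4 × log_2(1/4) -3/8 × log_2(3/8) -1/8 × log_2(1/8) -1/4 × log_2(1/4)
H = 1.9056 bits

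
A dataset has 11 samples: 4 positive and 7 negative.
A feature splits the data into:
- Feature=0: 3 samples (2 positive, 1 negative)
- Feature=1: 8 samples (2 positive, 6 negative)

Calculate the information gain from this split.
0.1052 bits

Information Gain = H(Y) - H(Y|Feature)

Before split:
P(positive) = 4/11 = 0.3636
H(Y) = 0.9457 bits

After split:
Feature=0: H = 0.9183 bits (weight = 3/11)
Feature=1: H = 0.8113 bits (weight = 8/11)
H(Y|Feature) = (3/11)×0.9183 + (8/11)×0.8113 = 0.8405 bits

Information Gain = 0.9457 - 0.8405 = 0.1052 bits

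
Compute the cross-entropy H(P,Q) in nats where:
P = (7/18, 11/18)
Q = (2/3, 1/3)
0.8291 nats

Cross-entropy: H(P,Q) = -Σ p(x) log q(x)

Alternatively: H(P,Q) = H(P) + D_KL(P||Q)
H(P) = 0.6682 nats
D_KL(P||Q) = 0.1608 nats

H(P,Q) = 0.6682 + 0.1608 = 0.8291 nats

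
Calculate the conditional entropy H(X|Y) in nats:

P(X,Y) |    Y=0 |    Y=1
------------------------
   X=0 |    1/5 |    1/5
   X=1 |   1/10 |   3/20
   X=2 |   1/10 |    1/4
1.0624 nats

Using the chain rule: H(X|Y) = H(X,Y) - H(Y)

First, compute H(X,Y) = 1.7354 nats

Marginal P(Y) = (2/5, 3/5)
H(Y) = 0.6730 nats

H(X|Y) = H(X,Y) - H(Y) = 1.7354 - 0.6730 = 1.0624 nats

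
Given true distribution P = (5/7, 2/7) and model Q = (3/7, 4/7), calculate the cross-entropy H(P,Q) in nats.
0.7651 nats

Cross-entropy: H(P,Q) = -Σ p(x) log q(x)

Alternatively: H(P,Q) = H(P) + D_KL(P||Q)
H(P) = 0.5983 nats
D_KL(P||Q) = 0.1668 nats

H(P,Q) = 0.5983 + 0.1668 = 0.7651 nats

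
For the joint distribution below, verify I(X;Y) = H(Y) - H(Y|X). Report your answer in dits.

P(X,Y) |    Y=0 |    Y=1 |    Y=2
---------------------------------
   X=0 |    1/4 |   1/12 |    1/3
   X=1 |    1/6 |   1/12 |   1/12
I(X;Y) = 0.0139 dits

Mutual information has multiple equivalent forms:
- I(X;Y) = H(X) - H(X|Y)
- I(X;Y) = H(Y) - H(Y|X)
- I(X;Y) = H(X) + H(Y) - H(X,Y)

Computing all quantities:
H(X) = 0.2764, H(Y) = 0.4465, H(X,Y) = 0.7090
H(X|Y) = 0.2625, H(Y|X) = 0.4326

Verification:
H(X) - H(X|Y) = 0.2764 - 0.2625 = 0.0139
H(Y) - H(Y|X) = 0.4465 - 0.4326 = 0.0139
H(X) + H(Y) - H(X,Y) = 0.2764 + 0.4465 - 0.7090 = 0.0139

All forms give I(X;Y) = 0.0139 dits. ✓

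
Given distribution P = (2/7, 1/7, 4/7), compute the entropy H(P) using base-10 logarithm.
0.4151 dits

Shannon entropy is H(X) = -Σ p(x) log p(x).

For P = (2/7, 1/7, 4/7):
H = -2/7 × log_10(2/7) -1/7 × log_10(1/7) -4/7 × log_10(4/7)
H = 0.4151 dits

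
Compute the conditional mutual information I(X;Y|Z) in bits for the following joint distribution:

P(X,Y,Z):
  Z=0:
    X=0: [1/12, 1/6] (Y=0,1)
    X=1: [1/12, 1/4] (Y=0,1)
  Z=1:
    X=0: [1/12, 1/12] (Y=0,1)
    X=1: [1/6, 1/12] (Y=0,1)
0.0118 bits

Conditional mutual information: I(X;Y|Z) = H(X|Z) + H(Y|Z) - H(X,Y|Z)

H(Z) = 0.9799
H(X,Z) = 1.9591 → H(X|Z) = 0.9793
H(Y,Z) = 1.8879 → H(Y|Z) = 0.9080
H(X,Y,Z) = 2.8554 → H(X,Y|Z) = 1.8755

I(X;Y|Z) = 0.9793 + 0.9080 - 1.8755 = 0.0118 bits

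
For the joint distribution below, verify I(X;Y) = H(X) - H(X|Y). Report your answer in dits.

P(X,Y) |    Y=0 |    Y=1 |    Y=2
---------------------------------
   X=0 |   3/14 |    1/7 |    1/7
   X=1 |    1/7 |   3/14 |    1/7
I(X;Y) = 0.0062 dits

Mutual information has multiple equivalent forms:
- I(X;Y) = H(X) - H(X|Y)
- I(X;Y) = H(Y) - H(Y|X)
- I(X;Y) = H(X) + H(Y) - H(X,Y)

Computing all quantities:
H(X) = 0.3010, H(Y) = 0.4748, H(X,Y) = 0.7696
H(X|Y) = 0.2948, H(Y|X) = 0.4686

Verification:
H(X) - H(X|Y) = 0.3010 - 0.2948 = 0.0062
H(Y) - H(Y|X) = 0.4748 - 0.4686 = 0.0062
H(X) + H(Y) - H(X,Y) = 0.3010 + 0.4748 - 0.7696 = 0.0062

All forms give I(X;Y) = 0.0062 dits. ✓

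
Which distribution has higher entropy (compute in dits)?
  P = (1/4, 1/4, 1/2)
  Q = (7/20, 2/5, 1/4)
Q

Computing entropies in dits:
H(P) = 0.4515
H(Q) = 0.4693

Distribution Q has higher entropy.

Intuition: The distribution closer to uniform (more spread out) has higher entropy.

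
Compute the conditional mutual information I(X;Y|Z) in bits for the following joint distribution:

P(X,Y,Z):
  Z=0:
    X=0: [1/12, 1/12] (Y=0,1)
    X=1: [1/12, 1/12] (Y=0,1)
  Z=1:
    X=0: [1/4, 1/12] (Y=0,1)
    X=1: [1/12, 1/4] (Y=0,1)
0.1258 bits

Conditional mutual information: I(X;Y|Z) = H(X|Z) + H(Y|Z) - H(X,Y|Z)

H(Z) = 0.9183
H(X,Z) = 1.9183 → H(X|Z) = 1.0000
H(Y,Z) = 1.9183 → H(Y|Z) = 1.0000
H(X,Y,Z) = 2.7925 → H(X,Y|Z) = 1.8742

I(X;Y|Z) = 1.0000 + 1.0000 - 1.8742 = 0.1258 bits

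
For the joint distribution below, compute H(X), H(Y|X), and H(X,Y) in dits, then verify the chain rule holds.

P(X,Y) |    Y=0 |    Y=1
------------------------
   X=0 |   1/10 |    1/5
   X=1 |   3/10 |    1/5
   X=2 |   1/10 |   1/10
H(X,Y) = 0.7365, H(X) = 0.4472, H(Y|X) = 0.2893 (all in dits)

Chain rule: H(X,Y) = H(X) + H(Y|X)

Left side — joint entropy directly:
H(X,Y) = -Σ p(x,y) log p(x,y) = 0.7365 dits

Right side — compute H(Y|X) from the conditional distributions:
P(X) = (3/10, 1/2, 1/5), so H(X) = 0.4472 dits
H(Y|X) = Σ_x P(X=x) · H(Y|X=x):
  P(Y|X=0) = (1/3, 2/3), H(Y|X=0) = 0.2764, weight P(X=0) = 3/10
  P(Y|X=1) = (3/5, 2/5), H(Y|X=1) = 0.2923, weight P(X=1) = 1/2
  P(Y|X=2) = (1/2, 1/2), H(Y|X=2) = 0.3010, weight P(X=2) = 1/5
H(Y|X) = 0.2893 dits

H(X) + H(Y|X) = 0.4472 + 0.2893 = 0.7365 dits

Both sides equal 0.7365 dits. ✓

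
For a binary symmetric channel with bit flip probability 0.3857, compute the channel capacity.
0.0380 bits

For a binary symmetric channel (BSC) with error probability p:
Capacity C = 1 - H(p) bits per symbol

where H(p) = -p log₂(p) - (1-p) log₂(1-p) is the binary entropy function.

H(0.3857) = 0.9620 bits
C = 1 - 0.9620 = 0.0380 bits per symbol

This means we can reliably transmit up to 0.0380 bits of information per channel use.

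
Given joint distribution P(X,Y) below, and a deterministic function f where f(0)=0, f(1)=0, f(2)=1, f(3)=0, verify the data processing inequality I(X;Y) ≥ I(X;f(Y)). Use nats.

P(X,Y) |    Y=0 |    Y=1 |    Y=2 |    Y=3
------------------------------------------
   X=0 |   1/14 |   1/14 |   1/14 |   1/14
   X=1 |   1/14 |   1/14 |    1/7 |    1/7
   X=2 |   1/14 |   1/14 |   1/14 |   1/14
I(X;Y) = 0.0140, I(X;f(Y)) = 0.0041, inequality holds: 0.0140 ≥ 0.0041

Data Processing Inequality: For any Markov chain X → Y → Z, we have I(X;Y) ≥ I(X;Z).

Here Z = f(Y) is a deterministic function of Y, forming X → Y → Z.

Original I(X;Y) = 0.0140 nats

After applying f:
P(X,Z) where Z=f(Y):
- P(X,Z=0) = P(X,Y=0) + P(X,Y=1) + P(X,Y=3)
- P(X,Z=1) = P(X,Y=2)

I(X;Z) = I(X;f(Y)) = 0.0041 nats

Verification: 0.0140 ≥ 0.0041 ✓

Information cannot be created by processing; the function f can only lose information about X.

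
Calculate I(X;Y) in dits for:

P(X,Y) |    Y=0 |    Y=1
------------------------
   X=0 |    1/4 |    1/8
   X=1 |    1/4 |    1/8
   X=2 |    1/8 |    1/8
0.0047 dits

Mutual information: I(X;Y) = H(X) + H(Y) - H(X,Y)

Marginals:
P(X) = (3/8, 3/8, 1/4), H(X) = 0.4700 dits
P(Y) = (5/8, 3/8), H(Y) = 0.2873 dits

Joint entropy: H(X,Y) = 0.7526 dits

I(X;Y) = 0.4700 + 0.2873 - 0.7526 = 0.0047 dits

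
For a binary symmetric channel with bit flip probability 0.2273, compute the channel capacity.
0.2267 bits

For a binary symmetric channel (BSC) with error probability p:
Capacity C = 1 - H(p) bits per symbol

where H(p) = -p log₂(p) - (1-p) log₂(1-p) is the binary entropy function.

H(0.2273) = 0.7733 bits
C = 1 - 0.7733 = 0.2267 bits per symbol

This means we can reliably transmit up to 0.2267 bits of information per channel use.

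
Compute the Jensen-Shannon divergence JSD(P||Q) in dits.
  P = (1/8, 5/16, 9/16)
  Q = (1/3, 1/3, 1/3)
0.0172 dits

Jensen-Shannon divergence is:
JSD(P||Q) = 0.5 × D_KL(P||M) + 0.5 × D_KL(Q||M)
where M = 0.5 × (P + Q) is the mixture distribution.

M = 0.5 × (1/8, 5/16, 9/16) + 0.5 × (1/3, 1/3, 1/3) = (0.229167, 0.322917, 0.447917)

D_KL(P||M) = 0.0183 dits
D_KL(Q||M) = 0.0161 dits

JSD(P||Q) = 0.5 × 0.0183 + 0.5 × 0.0161 = 0.0172 dits

Unlike KL divergence, JSD is symmetric and bounded: 0 ≤ JSD ≤ log(2).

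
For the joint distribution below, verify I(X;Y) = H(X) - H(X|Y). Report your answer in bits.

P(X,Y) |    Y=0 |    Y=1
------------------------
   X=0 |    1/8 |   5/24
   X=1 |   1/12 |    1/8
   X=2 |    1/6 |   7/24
I(X;Y) = 0.0006 bits

Mutual information has multiple equivalent forms:
- I(X;Y) = H(X) - H(X|Y)
- I(X;Y) = H(Y) - H(Y|X)
- I(X;Y) = H(X) + H(Y) - H(X,Y)

Computing all quantities:
H(X) = 1.5157, H(Y) = 0.9544, H(X,Y) = 2.4695
H(X|Y) = 1.5151, H(Y|X) = 0.9539

Verification:
H(X) - H(X|Y) = 1.5157 - 1.5151 = 0.0006
H(Y) - H(Y|X) = 0.9544 - 0.9539 = 0.0006
H(X) + H(Y) - H(X,Y) = 1.5157 + 0.9544 - 2.4695 = 0.0006

All forms give I(X;Y) = 0.0006 bits. ✓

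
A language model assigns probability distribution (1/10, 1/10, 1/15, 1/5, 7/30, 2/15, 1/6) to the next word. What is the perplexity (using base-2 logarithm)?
6.4869

Perplexity is 2^H (or exp(H) for natural log).

First, H = -Σ p log p = 2.6975 bits
Perplexity = 2^2.6975 = 6.4869

Interpretation: The model's uncertainty is equivalent to choosing uniformly among 6.5 options.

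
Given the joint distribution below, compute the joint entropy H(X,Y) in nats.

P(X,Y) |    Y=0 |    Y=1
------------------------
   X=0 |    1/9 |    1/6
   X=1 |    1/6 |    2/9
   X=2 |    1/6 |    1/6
1.7729 nats

Joint entropy is H(X,Y) = -Σ_{x,y} p(x,y) log p(x,y).

Summing over all non-zero entries:
H(X,Y) = -[1/9·log_e(1/9) + 1/6·log_e(1/6) + 1/6·log_e(1/6) + 2/9·log_e(2/9) + 1/6·log_e(1/6) + 1/6·log_e(1/6)]
H(X,Y) = 1.7729 nats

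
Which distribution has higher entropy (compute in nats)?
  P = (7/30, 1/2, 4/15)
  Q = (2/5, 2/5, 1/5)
Q

Computing entropies in nats:
H(P) = 1.0386
H(Q) = 1.0549

Distribution Q has higher entropy.

Intuition: The distribution closer to uniform (more spread out) has higher entropy.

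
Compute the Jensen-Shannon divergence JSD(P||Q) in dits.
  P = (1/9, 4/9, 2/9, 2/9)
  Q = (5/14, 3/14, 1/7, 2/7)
0.0264 dits

Jensen-Shannon divergence is:
JSD(P||Q) = 0.5 × D_KL(P||M) + 0.5 × D_KL(Q||M)
where M = 0.5 × (P + Q) is the mixture distribution.

M = 0.5 × (1/9, 4/9, 2/9, 2/9) + 0.5 × (5/14, 3/14, 1/7, 2/7) = (0.234127, 0.329365, 0.18254, 0.253968)

D_KL(P||M) = 0.0280 dits
D_KL(Q||M) = 0.0249 dits

JSD(P||Q) = 0.5 × 0.0280 + 0.5 × 0.0249 = 0.0264 dits

Unlike KL divergence, JSD is symmetric and bounded: 0 ≤ JSD ≤ log(2).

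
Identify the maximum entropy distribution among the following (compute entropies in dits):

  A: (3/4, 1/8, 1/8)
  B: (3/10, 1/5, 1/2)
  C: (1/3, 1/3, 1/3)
C

For a discrete distribution over n outcomes, entropy is maximized by the uniform distribution.

Computing entropies:
H(A) = 0.3195 dits
H(B) = 0.4472 dits
H(C) = 0.4771 dits

The uniform distribution (where all probabilities equal 1/3) achieves the maximum entropy of log_10(3) = 0.4771 dits.

Distribution C has the highest entropy.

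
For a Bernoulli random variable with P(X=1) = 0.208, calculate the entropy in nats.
0.5113 nats

The binary entropy function is:
H(p) = -p log(p) - (1-p) log(1-p)

H(0.208) = -0.208 × log_e(0.208) - 0.792 × log_e(0.792)
H(0.208) = 0.5113 nats

Note: Binary entropy is maximized at p=0.5 (H=1 bit) and minimized at p=0 or p=1 (H=0).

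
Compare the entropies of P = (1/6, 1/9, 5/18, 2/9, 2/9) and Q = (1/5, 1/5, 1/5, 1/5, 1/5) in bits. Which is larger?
Q

Computing entropies in bits:
H(P) = 2.2608
H(Q) = 2.3219

Distribution Q has higher entropy.

Intuition: The distribution closer to uniform (more spread out) has higher entropy.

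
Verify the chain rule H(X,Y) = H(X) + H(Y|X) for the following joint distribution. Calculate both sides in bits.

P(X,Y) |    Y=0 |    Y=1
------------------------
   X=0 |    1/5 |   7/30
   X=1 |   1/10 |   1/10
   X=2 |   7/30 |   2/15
H(X,Y) = 2.4961, H(X) = 1.5179, H(Y|X) = 0.9782 (all in bits)

Chain rule: H(X,Y) = H(X) + H(Y|X)

Left side — joint entropy directly:
H(X,Y) = -Σ p(x,y) log p(x,y) = 2.4961 bits

Right side — compute H(Y|X) from the conditional distributions:
P(X) = (13/30, 1/5, 11/30), so H(X) = 1.5179 bits
H(Y|X) = Σ_x P(X=x) · H(Y|X=x):
  P(Y|X=0) = (6/13, 7/13), H(Y|X=0) = 0.9957, weight P(X=0) = 13/30
  P(Y|X=1) = (1/2, 1/2), H(Y|X=1) = 1.0000, weight P(X=1) = 1/5
  P(Y|X=2) = (7/11, 4/11), H(Y|X=2) = 0.9457, weight P(X=2) = 11/30
H(Y|X) = 0.9782 bits

H(X) + H(Y|X) = 1.5179 + 0.9782 = 2.4961 bits

Both sides equal 2.4961 bits. ✓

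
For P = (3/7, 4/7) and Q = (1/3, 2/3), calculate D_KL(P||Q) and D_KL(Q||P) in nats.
D_KL(P||Q) = 0.0196, D_KL(Q||P) = 0.0190

KL divergence is not symmetric: D_KL(P||Q) ≠ D_KL(Q||P) in general.

D_KL(P||Q) = 0.0196 nats
D_KL(Q||P) = 0.0190 nats

No, they are not equal!

This asymmetry is why KL divergence is not a true distance metric.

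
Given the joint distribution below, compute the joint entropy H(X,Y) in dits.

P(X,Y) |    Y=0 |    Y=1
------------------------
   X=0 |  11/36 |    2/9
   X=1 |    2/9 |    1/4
0.5982 dits

Joint entropy is H(X,Y) = -Σ_{x,y} p(x,y) log p(x,y).

Summing over all non-zero entries:
H(X,Y) = -[11/36·log_10(11/36) + 2/9·log_10(2/9) + 2/9·log_10(2/9) + 1/4·log_10(1/4)]
H(X,Y) = 0.5982 dits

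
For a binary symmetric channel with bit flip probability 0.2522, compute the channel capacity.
0.1853 bits

For a binary symmetric channel (BSC) with error probability p:
Capacity C = 1 - H(p) bits per symbol

where H(p) = -p log₂(p) - (1-p) log₂(1-p) is the binary entropy function.

H(0.2522) = 0.8147 bits
C = 1 - 0.8147 = 0.1853 bits per symbol

This means we can reliably transmit up to 0.1853 bits of information per channel use.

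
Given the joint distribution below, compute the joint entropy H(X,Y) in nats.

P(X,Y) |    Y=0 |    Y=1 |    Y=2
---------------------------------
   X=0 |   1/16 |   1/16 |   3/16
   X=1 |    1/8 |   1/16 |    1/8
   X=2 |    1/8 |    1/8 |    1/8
2.1334 nats

Joint entropy is H(X,Y) = -Σ_{x,y} p(x,y) log p(x,y).

Summing over all non-zero entries:
H(X,Y) = -[1/16·log_e(1/16) + 1/16·log_e(1/16) + 3/16·log_e(3/16) + 1/8·log_e(1/8) + 1/16·log_e(1/16) + 1/8·log_e(1/8) + 1/8·log_e(1/8) + 1/8·log_e(1/8) + 1/8·log_e(1/8)]
H(X,Y) = 2.1334 nats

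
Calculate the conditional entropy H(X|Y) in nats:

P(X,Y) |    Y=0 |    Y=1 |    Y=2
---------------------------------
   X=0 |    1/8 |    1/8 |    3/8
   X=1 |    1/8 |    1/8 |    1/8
0.6277 nats

Using the chain rule: H(X|Y) = H(X,Y) - H(Y)

First, compute H(X,Y) = 1.6675 nats

Marginal P(Y) = (1/4, 1/4, 1/2)
H(Y) = 1.0397 nats

H(X|Y) = H(X,Y) - H(Y) = 1.6675 - 1.0397 = 0.6277 nats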